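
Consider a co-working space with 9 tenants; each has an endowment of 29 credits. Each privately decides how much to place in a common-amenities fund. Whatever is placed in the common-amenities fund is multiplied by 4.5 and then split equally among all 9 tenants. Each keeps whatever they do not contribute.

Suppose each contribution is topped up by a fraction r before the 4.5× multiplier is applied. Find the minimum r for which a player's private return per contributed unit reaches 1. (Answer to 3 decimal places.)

With matching at rate r, one contributed unit becomes (1 + r) in the common-amenities fund and returns 4.5 × (1 + r) / 9 to the contributor.
Setting this equal to 1: 1 + r = 9/4.5 = 2.0000.
So the minimum matching rate is r = 2.0000 − 1 = 1.000.

1.000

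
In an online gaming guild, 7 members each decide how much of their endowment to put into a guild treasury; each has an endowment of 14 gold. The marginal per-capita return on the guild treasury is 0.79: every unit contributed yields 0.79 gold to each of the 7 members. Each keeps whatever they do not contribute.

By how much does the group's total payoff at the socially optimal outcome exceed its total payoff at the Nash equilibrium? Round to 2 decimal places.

443.94 gold

The private return per contributed unit is 0.79 < 1, so contributing 0 is dominant for every player. At the Nash equilibrium everyone keeps their 14, and the group total is 7 × 14 = 98.
Each contributed unit returns 5.530 to the group as a whole (0.79 to each of 7 players), which exceeds 1, so the social optimum is full contribution: group total = 5.530 × 98 = 541.94.
Efficiency loss = 541.94 − 98 = 443.94.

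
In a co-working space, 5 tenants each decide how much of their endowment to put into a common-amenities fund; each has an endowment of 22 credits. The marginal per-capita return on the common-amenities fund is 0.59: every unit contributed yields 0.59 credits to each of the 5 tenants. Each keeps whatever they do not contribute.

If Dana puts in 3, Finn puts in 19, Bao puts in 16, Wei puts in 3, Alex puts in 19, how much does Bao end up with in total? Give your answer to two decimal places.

Total contributed: 3 + 19 + 16 + 3 + 19 = 60.
Each receives 0.59 × 60 = 35.40 from the common-amenities fund.
Bao keeps 22 − 16 = 6, so Bao's payoff is 6 + 35.40 = 41.40.

41.40 credits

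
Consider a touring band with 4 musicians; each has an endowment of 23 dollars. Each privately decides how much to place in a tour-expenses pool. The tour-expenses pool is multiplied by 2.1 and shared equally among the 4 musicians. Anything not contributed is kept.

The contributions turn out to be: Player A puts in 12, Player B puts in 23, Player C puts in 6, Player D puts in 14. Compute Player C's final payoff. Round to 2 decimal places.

45.88 dollars

Total contributed: 12 + 23 + 6 + 14 = 55.
Each receives 2.1 × 55 / 4 = 28.88 from the tour-expenses pool.
Player C keeps 23 − 6 = 17, so Player C's payoff is 17 + 28.88 = 45.88.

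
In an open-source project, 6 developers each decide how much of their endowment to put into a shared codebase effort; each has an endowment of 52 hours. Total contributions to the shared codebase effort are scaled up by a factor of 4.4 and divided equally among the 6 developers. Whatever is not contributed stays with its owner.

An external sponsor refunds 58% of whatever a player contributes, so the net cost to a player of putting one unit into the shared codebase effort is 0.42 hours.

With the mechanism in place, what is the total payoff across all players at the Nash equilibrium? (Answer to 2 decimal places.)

The effective private return per unit is now (4.4/6) / 0.42 = 1.7460 > 1, so every player's dominant strategy flips to full contribution.
So the Nash equilibrium is full contribution by all 6; the group earns 6 × (52 × 0.58 + 4.4 × 52) = 1553.76.

1553.76 hours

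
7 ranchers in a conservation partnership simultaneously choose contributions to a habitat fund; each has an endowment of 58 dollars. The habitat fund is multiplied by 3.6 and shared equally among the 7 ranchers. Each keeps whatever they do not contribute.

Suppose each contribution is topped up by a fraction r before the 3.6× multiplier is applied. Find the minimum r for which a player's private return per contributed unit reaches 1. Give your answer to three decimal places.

With matching at rate r, one contributed unit becomes (1 + r) in the habitat fund and returns 3.6 × (1 + r) / 7 to the contributor.
Setting this equal to 1: 1 + r = 7/3.6 = 1.9444.
So the minimum matching rate is r = 1.9444 − 1 = 0.944.

0.944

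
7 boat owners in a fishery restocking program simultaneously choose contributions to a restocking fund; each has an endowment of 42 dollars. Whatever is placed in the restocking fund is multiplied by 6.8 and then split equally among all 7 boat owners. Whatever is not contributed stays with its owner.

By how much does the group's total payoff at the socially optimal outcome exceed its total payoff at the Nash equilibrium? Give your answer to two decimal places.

1705.20 dollars

Each contributed unit returns 6.8/7 = 0.9714 to its contributor — below 1 — so contributing 0 is dominant for every player. At the Nash equilibrium everyone keeps their 42, and the group total is 7 × 42 = 294.
Each contributed unit returns 6.800 to the group as a whole (0.9714 to each of 7 players), which exceeds 1, so the social optimum is full contribution: group total = 6.800 × 294 = 1999.20.
Efficiency loss = 1999.20 − 294 = 1705.20.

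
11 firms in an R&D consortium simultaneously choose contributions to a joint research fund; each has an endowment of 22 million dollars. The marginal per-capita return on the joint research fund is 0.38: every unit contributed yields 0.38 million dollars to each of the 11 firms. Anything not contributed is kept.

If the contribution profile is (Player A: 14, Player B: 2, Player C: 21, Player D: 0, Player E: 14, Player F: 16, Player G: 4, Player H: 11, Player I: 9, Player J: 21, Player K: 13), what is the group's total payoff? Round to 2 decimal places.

Total contributed: 14 + 2 + 21 + 0 + 14 + 16 + 4 + 11 + 9 + 21 + 13 = 125; total kept: 11 × 22 − 125 = 117.
The joint research fund pays out 0.38 × 11 × 125 = 522.50 in aggregate.
Group total = 117 + 522.50 = 639.50.

639.50 million dollars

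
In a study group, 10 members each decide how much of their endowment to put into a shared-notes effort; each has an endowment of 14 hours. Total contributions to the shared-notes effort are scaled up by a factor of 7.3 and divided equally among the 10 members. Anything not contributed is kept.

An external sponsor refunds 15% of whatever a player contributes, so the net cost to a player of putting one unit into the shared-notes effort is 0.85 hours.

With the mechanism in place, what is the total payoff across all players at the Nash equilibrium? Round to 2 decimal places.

140.00 hours

Even with the mechanism, each unit contributed returns only (7.3/10) / 0.85 = 0.8588 per unit of net cost, so contributing nothing is still dominant.
At the Nash equilibrium no one contributes; group total payoff = 10 × 14 = 140.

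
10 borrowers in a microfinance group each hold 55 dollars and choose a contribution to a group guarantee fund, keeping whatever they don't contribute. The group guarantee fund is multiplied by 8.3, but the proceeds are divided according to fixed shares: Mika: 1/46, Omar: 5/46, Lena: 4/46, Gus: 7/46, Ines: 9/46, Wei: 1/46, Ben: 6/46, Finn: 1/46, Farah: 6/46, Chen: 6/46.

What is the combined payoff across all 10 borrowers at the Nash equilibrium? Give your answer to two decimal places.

Player j's private return per contributed unit is 8.3 × (j's share). Contributing is weakly dominant for j when that share is at least 1/8.3 = 0.1205, and contributing 0 is dominant otherwise.
Gus, Ines, Ben, Farah and Chen clear that bar, contributing 55 each; the remaining 5 contribute 0. Total contributed: 275.
The group guarantee fund pays out 8.3 × 275 = 2282.50 in total (split across the unequal shares, but the aggregate is all that matters for the group sum).
The 5 free-riders keep 55 each, adding 275. Group total = 275 + 2282.50 = 2557.50.

2557.50 dollars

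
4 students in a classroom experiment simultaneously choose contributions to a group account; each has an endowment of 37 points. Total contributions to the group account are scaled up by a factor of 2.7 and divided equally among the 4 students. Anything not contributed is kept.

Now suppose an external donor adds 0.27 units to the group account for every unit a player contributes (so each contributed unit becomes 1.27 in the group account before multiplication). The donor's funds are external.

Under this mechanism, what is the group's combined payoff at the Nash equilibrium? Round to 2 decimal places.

148.00 points

Even with the mechanism, each unit contributed returns only 2.7 × 1.27 / 4 = 0.8573 per unit of net cost, so contributing nothing is still dominant.
At the Nash equilibrium no one contributes; group total payoff = 4 × 37 = 148.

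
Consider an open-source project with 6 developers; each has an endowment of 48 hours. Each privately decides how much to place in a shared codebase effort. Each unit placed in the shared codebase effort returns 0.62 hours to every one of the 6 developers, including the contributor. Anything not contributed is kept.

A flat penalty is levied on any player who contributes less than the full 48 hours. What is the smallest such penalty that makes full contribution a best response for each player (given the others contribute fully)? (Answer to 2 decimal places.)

18.24 hours

Given the others contribute fully, the best deviation is to contribute 0 (any partial contribution still incurs the fine and gives up units whose private return 0.62 is below 1).
Deviating from 48 to 0 saves 48 hours but forfeits the deviator's share of the drop in the shared codebase effort: 0.62 × 48 = 29.76.
So the deviation gain is 48 − 29.76 = 18.24, and the fine must be at least 18.24 hours to wipe it out.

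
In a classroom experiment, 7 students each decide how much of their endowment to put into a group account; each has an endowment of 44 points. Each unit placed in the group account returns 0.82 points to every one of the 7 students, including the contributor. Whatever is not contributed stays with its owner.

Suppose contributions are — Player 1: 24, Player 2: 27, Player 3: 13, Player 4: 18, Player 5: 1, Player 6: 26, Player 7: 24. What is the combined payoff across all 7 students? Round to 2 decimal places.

938.42 points

Total contributed: 24 + 27 + 13 + 18 + 1 + 26 + 24 = 133; total kept: 7 × 44 − 133 = 175.
The group account pays out 0.82 × 7 × 133 = 763.42 in aggregate.
Group total = 175 + 763.42 = 938.42.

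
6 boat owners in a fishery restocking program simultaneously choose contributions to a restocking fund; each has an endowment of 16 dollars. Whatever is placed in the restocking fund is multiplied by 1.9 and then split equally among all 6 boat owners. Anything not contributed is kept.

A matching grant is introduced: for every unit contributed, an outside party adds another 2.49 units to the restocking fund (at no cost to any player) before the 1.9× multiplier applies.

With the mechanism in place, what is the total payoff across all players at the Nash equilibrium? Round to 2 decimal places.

636.58 dollars

The effective private return per unit is now 1.9 × 3.49 / 6 = 1.1052 > 1, so every player's dominant strategy flips to full contribution.
At the Nash equilibrium everyone contributes 16. Group total payoff = 1.9 × 3.49 × 96 = 636.58.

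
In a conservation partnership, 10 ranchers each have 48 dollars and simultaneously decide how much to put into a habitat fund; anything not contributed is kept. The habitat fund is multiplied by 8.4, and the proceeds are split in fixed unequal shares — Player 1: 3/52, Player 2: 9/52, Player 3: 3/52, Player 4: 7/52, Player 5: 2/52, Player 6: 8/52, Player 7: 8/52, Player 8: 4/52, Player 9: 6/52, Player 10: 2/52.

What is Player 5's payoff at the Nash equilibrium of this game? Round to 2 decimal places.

For player j, contributing a unit is worthwhile iff 8.4 × (j's share) ≥ 1, i.e. iff j's share is at least 0.1190.
The shares above 0.1190 belong to Player 2, Player 4, Player 6 and Player 7, contributing 48 each; the remaining 6 contribute 0. Total contributed: 192.
Player 5 keeps 48 and receives 8.4 × 192 × 2/52 = 62.03 from the habitat fund, for a payoff of 110.03.

110.03 dollars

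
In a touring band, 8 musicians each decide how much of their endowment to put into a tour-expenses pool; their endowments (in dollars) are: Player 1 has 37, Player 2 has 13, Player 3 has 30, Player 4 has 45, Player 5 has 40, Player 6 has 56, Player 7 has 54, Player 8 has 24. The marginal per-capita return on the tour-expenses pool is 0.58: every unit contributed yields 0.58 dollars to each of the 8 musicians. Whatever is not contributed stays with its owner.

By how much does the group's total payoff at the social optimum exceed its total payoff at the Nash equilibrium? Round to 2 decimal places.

The private return per contributed unit is 0.58 < 1 for everyone, so the Nash equilibrium is zero contribution and the group total is Σ E_j = 37 + 13 + 30 + 45 + 40 + 56 + 54 + 24 = 299.
Each contributed unit returns 4.640 to the group, so the social optimum is full contribution by everyone: group total = 4.640 × 299 = 1387.36.
Efficiency loss = (4.640 − 1) × 299 = 1088.36.

1088.36 dollars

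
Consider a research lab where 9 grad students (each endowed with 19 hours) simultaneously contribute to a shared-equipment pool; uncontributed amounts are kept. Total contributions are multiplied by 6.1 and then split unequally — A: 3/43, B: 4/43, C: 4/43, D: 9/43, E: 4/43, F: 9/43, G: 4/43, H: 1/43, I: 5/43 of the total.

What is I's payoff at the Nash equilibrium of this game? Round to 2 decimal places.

45.95 hours

For player j, contributing a unit is worthwhile iff 6.1 × (j's share) ≥ 1, i.e. iff j's share is at least 0.1639.
The shares above 0.1639 belong to D and F, contributing 19 each; the remaining 7 contribute 0. Total contributed: 38.
I keeps 19 and receives 6.1 × 38 × 5/43 = 26.95 from the shared-equipment pool, for a payoff of 45.95.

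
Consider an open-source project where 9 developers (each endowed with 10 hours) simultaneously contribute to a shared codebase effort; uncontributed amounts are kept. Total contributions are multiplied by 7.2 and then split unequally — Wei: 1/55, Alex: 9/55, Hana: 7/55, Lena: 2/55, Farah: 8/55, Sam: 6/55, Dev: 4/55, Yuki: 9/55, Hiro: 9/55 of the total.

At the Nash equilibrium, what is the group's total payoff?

338.00 hours

A player with share s gets back 7.2·s per unit contributed, so full contribution is dominant for anyone with s > 1/7.2 = 0.1389 and zero contribution is dominant for anyone below.
The shares above 0.1389 belong to Alex, Farah, Yuki and Hiro, contributing 10 each; the remaining 5 contribute 0. Total contributed: 40.
The shared codebase effort pays out 7.2 × 40 = 288.00 in total (split across the unequal shares, but the aggregate is all that matters for the group sum).
The 5 free-riders keep 10 each, adding 50. Group total = 50 + 288.00 = 338.00.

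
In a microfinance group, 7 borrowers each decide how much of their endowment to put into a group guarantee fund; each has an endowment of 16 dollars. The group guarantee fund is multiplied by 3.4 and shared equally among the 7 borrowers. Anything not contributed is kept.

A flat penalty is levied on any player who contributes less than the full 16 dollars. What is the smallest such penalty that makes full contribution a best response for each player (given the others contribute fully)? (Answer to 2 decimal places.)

8.23 dollars

Given the others contribute fully, the best deviation is to contribute 0 (any partial contribution still incurs the fine and gives up units whose private return 0.4857 is below 1).
Deviating from 16 to 0 saves 16 dollars but forfeits the deviator's share of the drop in the group guarantee fund: 3.4/7 × 16 = 7.77.
So the deviation gain is 16 − 7.77 = 8.23, and the fine must be at least 8.23 dollars to wipe it out.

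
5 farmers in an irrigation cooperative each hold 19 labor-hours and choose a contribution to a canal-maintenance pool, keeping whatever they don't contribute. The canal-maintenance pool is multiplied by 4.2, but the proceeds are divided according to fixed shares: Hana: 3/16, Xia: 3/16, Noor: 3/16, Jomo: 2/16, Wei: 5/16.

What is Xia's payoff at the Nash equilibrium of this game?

33.96 labor-hours

For player j, contributing a unit is worthwhile iff 4.2 × (j's share) ≥ 1, i.e. iff j's share is at least 0.2381.
Wei alone (share 5/16) is above the threshold, contributing 19; the remaining 4 contribute 0. Total contributed: 19.
Xia keeps 19 and receives 4.2 × 19 × 3/16 = 14.96 from the canal-maintenance pool, for a payoff of 33.96.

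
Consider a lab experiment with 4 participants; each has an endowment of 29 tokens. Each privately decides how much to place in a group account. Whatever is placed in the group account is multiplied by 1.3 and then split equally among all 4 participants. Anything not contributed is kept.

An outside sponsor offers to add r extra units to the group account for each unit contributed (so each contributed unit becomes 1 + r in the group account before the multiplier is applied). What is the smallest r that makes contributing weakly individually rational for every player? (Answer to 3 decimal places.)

With matching at rate r, one contributed unit becomes (1 + r) in the group account and returns 1.3 × (1 + r) / 4 to the contributor.
Setting this equal to 1: 1 + r = 4/1.3 = 3.0769.
So the minimum matching rate is r = 3.0769 − 1 = 2.077.

2.077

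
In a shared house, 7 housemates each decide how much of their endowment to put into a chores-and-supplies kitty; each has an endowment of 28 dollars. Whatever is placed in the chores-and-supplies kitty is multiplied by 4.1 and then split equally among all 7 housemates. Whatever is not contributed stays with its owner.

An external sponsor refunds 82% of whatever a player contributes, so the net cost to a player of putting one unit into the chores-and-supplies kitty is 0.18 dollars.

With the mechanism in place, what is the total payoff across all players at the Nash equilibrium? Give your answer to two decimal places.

The effective private return per unit is now (4.1/7) / 0.18 = 3.2540 > 1, so every player's dominant strategy flips to full contribution.
At the Nash equilibrium everyone contributes 28. Group total payoff = 7 × (28 × 0.82 + 4.1 × 28) = 964.32.

964.32 dollars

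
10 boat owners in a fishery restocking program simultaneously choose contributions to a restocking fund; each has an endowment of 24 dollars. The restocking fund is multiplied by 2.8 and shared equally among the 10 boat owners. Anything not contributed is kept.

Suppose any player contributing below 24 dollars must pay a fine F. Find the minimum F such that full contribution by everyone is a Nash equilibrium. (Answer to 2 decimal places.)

17.28 dollars

Given the others contribute fully, the best deviation is to contribute 0 (any partial contribution still incurs the fine and gives up units whose private return 0.2800 is below 1).
Deviating from 24 to 0 saves 24 dollars but forfeits the deviator's share of the drop in the restocking fund: 2.8/10 × 24 = 6.72.
So the deviation gain is 24 − 6.72 = 17.28, and the fine must be at least 17.28 dollars to wipe it out.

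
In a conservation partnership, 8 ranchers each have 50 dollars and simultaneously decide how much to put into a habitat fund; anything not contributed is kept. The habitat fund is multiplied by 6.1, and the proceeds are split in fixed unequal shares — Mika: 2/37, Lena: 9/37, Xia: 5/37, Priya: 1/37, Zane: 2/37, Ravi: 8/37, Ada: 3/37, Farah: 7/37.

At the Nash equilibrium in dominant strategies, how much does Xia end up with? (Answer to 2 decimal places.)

173.65 dollars

A player with share s gets back 6.1·s per unit contributed, so full contribution is dominant for anyone with s > 1/6.1 = 0.1639 and zero contribution is dominant for anyone below.
Lena, Ravi and Farah clear that bar, contributing 50 each; the remaining 5 contribute 0. Total contributed: 150.
Xia keeps 50 and receives 6.1 × 150 × 5/37 = 123.65 from the habitat fund, for a payoff of 173.65.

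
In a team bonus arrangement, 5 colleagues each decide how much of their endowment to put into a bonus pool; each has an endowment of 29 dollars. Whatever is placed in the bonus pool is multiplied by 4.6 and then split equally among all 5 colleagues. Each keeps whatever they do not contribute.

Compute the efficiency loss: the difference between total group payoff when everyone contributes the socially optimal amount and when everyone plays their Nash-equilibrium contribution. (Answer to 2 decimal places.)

522.00 dollars

Each contributed unit returns 4.6/5 = 0.9200 to its contributor — below 1 — so contributing 0 is dominant for every player. At the Nash equilibrium everyone keeps their 29, and the group total is 5 × 29 = 145.
Each contributed unit returns 4.600 to the group as a whole (0.9200 to each of 5 players), which exceeds 1, so the social optimum is full contribution: group total = 4.600 × 145 = 667.00.
Efficiency loss = 667.00 − 145 = 522.00.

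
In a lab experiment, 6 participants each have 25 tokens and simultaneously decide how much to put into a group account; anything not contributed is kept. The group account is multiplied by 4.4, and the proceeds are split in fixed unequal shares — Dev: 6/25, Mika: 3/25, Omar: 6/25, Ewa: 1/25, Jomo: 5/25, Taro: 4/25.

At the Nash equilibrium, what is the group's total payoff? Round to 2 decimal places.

Player j's private return per contributed unit is 4.4 × (j's share). Contributing is weakly dominant for j when that share is at least 1/4.4 = 0.2273, and contributing 0 is dominant otherwise.
Dev and Omar clear that bar, contributing 25 each; the remaining 4 contribute 0. Total contributed: 50.
The group account pays out 4.4 × 50 = 220.00 in total (split across the unequal shares, but the aggregate is all that matters for the group sum).
The 4 free-riders keep 25 each, adding 100. Group total = 100 + 220.00 = 320.00.

320.00 tokens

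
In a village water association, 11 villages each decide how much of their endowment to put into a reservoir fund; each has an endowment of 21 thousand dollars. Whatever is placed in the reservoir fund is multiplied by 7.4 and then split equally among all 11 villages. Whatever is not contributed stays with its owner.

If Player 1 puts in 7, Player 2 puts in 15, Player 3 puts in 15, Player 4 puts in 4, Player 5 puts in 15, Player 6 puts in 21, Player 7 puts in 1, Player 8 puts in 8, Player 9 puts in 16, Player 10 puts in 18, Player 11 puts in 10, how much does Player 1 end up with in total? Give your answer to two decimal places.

101.45 thousand dollars

Total contributed: 7 + 15 + 15 + 4 + 15 + 21 + 1 + 8 + 16 + 18 + 10 = 130.
Each receives 7.4 × 130 / 11 = 87.45 from the reservoir fund.
Player 1 keeps 21 − 7 = 14, so Player 1's payoff is 14 + 87.45 = 101.45.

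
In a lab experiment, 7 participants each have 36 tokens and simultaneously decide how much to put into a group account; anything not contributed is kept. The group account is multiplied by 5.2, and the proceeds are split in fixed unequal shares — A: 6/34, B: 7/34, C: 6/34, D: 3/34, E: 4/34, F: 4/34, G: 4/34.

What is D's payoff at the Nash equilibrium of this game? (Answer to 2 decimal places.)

A player with share s gets back 5.2·s per unit contributed, so full contribution is dominant for anyone with s > 1/5.2 = 0.1923 and zero contribution is dominant for anyone below.
The only share above 0.1923 is B's 7/34, contributing 36; the remaining 6 contribute 0. Total contributed: 36.
D keeps 36 and receives 5.2 × 36 × 3/34 = 16.52 from the group account, for a payoff of 52.52.

52.52 tokens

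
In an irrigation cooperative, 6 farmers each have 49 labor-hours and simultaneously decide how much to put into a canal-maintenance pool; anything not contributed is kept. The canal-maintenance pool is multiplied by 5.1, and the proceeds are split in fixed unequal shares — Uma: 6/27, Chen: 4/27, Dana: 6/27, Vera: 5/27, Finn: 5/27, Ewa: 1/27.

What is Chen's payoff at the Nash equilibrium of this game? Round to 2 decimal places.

For player j, contributing a unit is worthwhile iff 5.1 × (j's share) ≥ 1, i.e. iff j's share is at least 0.1961.
The shares above 0.1961 belong to Uma and Dana, contributing 49 each; the remaining 4 contribute 0. Total contributed: 98.
Chen keeps 49 and receives 5.1 × 98 × 4/27 = 74.04 from the canal-maintenance pool, for a payoff of 123.04.

123.04 labor-hours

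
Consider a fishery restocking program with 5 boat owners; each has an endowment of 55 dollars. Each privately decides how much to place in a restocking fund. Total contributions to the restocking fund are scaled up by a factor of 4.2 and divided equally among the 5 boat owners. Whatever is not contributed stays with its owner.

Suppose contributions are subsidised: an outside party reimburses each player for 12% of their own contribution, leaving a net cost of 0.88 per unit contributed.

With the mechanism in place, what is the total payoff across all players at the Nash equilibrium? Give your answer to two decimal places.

Even with the mechanism, each unit contributed returns only (4.2/5) / 0.88 = 0.9545 per unit of net cost, so contributing nothing is still dominant.
Everyone keeps their endowment and the group total is 5 × 55 = 275.

275.00 dollars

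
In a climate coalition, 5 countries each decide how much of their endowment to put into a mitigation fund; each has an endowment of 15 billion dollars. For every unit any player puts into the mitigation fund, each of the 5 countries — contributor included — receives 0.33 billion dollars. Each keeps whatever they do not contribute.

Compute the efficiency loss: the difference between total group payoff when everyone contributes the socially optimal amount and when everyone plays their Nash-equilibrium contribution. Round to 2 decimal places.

The private return per contributed unit is 0.33 < 1, so contributing 0 is dominant for every player. At the Nash equilibrium everyone keeps their 15, and the group total is 5 × 15 = 75.
Each contributed unit returns 1.650 to the group as a whole (0.33 to each of 5 players), which exceeds 1, so the social optimum is full contribution: group total = 1.650 × 75 = 123.75.
Efficiency loss = 123.75 − 75 = 48.75.

48.75 billion dollars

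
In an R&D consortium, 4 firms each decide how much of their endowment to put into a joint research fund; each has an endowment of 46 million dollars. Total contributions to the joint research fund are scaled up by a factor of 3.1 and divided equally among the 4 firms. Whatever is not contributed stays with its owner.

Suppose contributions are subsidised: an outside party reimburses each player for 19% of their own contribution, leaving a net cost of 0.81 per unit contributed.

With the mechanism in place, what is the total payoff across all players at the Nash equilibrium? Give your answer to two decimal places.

Even with the mechanism, each unit contributed returns only (3.1/4) / 0.81 = 0.9568 per unit of net cost, so contributing nothing is still dominant.
Everyone keeps their endowment and the group total is 4 × 46 = 184.

184.00 million dollars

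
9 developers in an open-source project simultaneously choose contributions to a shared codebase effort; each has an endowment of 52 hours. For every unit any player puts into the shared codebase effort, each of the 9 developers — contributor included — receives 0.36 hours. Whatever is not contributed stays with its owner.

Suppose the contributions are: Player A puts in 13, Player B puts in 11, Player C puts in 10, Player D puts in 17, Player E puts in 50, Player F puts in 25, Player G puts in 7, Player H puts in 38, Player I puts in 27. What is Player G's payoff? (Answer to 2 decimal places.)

116.28 hours

Total contributed: 13 + 11 + 10 + 17 + 50 + 25 + 7 + 38 + 27 = 198.
Each receives 0.36 × 198 = 71.28 from the shared codebase effort.
Player G keeps 52 − 7 = 45, so Player G's payoff is 45 + 71.28 = 116.28.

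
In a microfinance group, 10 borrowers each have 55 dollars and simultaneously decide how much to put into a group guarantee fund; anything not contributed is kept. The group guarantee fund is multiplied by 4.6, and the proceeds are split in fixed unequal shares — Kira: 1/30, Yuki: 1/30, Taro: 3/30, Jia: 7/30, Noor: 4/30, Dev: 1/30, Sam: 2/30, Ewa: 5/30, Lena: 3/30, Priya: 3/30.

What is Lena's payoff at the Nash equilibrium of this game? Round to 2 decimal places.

80.30 dollars

A player with share s gets back 4.6·s per unit contributed, so full contribution is dominant for anyone with s > 1/4.6 = 0.2174 and zero contribution is dominant for anyone below.
Only Jia (7/30) clears that bar, contributing 55; the remaining 9 contribute 0. Total contributed: 55.
Lena keeps 55 and receives 4.6 × 55 × 3/30 = 25.30 from the group guarantee fund, for a payoff of 80.30.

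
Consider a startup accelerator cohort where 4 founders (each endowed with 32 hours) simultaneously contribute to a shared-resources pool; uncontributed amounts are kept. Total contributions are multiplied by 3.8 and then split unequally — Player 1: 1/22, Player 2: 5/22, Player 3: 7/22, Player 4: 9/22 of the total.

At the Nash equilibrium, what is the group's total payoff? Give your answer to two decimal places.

For player j, contributing a unit is worthwhile iff 3.8 × (j's share) ≥ 1, i.e. iff j's share is at least 0.2632.
The shares above 0.2632 belong to Player 3 and Player 4, contributing 32 each; the remaining 2 contribute 0. Total contributed: 64.
The shared-resources pool pays out 3.8 × 64 = 243.20 in total (split across the unequal shares, but the aggregate is all that matters for the group sum).
The 2 free-riders keep 32 each, adding 64. Group total = 64 + 243.20 = 307.20.

307.20 hours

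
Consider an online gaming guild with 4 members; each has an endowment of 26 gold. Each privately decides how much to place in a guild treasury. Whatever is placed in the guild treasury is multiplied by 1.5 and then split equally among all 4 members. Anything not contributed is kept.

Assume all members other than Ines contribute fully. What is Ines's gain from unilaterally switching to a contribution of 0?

16.25 gold

Switching from a contribution of 26 to 0 lets Ines keep an extra 26 gold, but lowers the guild treasury by 26, which costs Ines their own share of that drop: 1.5/4 × 26 = 9.75.
Net gain = 26 − 9.75 = 16.25. The private return per contributed unit (0.3750) is below 1, so free-riding is indeed the best response regardless of what the others do.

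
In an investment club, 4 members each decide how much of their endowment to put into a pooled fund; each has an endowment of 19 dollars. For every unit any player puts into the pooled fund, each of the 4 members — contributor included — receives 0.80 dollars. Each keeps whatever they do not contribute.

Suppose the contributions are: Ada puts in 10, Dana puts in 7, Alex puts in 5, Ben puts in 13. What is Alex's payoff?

42.00 dollars

Total contributed: 10 + 7 + 5 + 13 = 35.
Each receives 0.80 × 35 = 28.00 from the pooled fund.
Alex keeps 19 − 5 = 14, so Alex's payoff is 14 + 28.00 = 42.00.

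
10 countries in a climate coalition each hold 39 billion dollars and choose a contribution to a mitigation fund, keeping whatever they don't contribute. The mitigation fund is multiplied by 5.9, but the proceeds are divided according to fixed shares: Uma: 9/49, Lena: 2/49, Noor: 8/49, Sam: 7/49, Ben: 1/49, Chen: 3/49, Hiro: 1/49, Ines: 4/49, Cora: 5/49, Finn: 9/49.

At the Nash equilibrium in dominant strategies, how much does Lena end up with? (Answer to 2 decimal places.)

57.78 billion dollars

Player j's private return per contributed unit is 5.9 × (j's share). Contributing is weakly dominant for j when that share is at least 1/5.9 = 0.1695, and contributing 0 is dominant otherwise.
Uma and Finn clear that bar, contributing 39 each; the remaining 8 contribute 0. Total contributed: 78.
Lena keeps 39 and receives 5.9 × 78 × 2/49 = 18.78 from the mitigation fund, for a payoff of 57.78.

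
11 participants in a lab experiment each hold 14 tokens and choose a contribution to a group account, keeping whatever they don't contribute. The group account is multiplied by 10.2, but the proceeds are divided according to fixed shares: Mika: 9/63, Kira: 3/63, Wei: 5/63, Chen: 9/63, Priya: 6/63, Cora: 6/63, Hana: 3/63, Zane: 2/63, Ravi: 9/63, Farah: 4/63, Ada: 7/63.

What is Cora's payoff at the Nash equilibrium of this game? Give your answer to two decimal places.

For player j, contributing a unit is worthwhile iff 10.2 × (j's share) ≥ 1, i.e. iff j's share is at least 0.0980.
The shares above 0.0980 belong to Mika, Chen, Ravi and Ada, contributing 14 each; the remaining 7 contribute 0. Total contributed: 56.
Cora keeps 14 and receives 10.2 × 56 × 6/63 = 54.40 from the group account, for a payoff of 68.40.

68.40 tokens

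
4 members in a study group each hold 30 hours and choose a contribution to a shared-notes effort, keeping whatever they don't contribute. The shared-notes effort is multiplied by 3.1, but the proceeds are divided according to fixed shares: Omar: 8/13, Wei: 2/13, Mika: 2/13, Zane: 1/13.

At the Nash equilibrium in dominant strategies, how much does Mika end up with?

44.31 hours

Player j's private return per contributed unit is 3.1 × (j's share). Contributing is weakly dominant for j when that share is at least 1/3.1 = 0.3226, and contributing 0 is dominant otherwise.
Omar alone (share 8/13) is above the threshold, contributing 30; the remaining 3 contribute 0. Total contributed: 30.
Mika keeps 30 and receives 3.1 × 30 × 2/13 = 14.31 from the shared-notes effort, for a payoff of 44.31.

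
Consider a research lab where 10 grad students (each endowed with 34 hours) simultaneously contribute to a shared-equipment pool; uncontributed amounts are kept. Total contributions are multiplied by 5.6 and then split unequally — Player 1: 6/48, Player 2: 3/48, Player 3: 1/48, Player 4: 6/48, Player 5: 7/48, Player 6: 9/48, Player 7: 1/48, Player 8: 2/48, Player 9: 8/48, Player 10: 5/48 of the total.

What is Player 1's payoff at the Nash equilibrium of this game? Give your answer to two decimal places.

For player j, contributing a unit is worthwhile iff 5.6 × (j's share) ≥ 1, i.e. iff j's share is at least 0.1786.
The only share above 0.1786 is Player 6's 9/48, contributing 34; the remaining 9 contribute 0. Total contributed: 34.
Player 1 keeps 34 and receives 5.6 × 34 × 6/48 = 23.80 from the shared-equipment pool, for a payoff of 57.80.

57.80 hours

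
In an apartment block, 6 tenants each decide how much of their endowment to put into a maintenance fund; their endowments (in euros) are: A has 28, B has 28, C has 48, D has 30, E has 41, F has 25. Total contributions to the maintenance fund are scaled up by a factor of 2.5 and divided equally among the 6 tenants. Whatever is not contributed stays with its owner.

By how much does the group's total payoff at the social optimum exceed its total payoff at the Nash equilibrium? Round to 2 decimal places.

300.00 euros

The private return per contributed unit is 2.5/6 = 0.4167 < 1 for every player regardless of endowment, so the Nash equilibrium is zero contribution and the group total is Σ E_j = 28 + 28 + 48 + 30 + 41 + 25 = 200.
Each contributed unit returns 2.500 to the group, so the social optimum is full contribution by everyone: group total = 2.500 × 200 = 500.00.
Efficiency loss = (2.500 − 1) × 200 = 300.00.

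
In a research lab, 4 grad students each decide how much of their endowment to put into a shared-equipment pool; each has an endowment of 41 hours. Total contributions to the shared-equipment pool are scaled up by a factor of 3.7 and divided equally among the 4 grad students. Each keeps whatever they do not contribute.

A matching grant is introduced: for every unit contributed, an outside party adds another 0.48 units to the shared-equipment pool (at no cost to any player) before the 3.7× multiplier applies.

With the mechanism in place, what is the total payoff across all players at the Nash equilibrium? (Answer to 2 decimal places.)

898.06 hours

The effective private return per unit is now 3.7 × 1.48 / 4 = 1.3690 > 1, so every player's dominant strategy flips to full contribution.
At the Nash equilibrium everyone contributes 41. Group total payoff = 3.7 × 1.48 × 164 = 898.06.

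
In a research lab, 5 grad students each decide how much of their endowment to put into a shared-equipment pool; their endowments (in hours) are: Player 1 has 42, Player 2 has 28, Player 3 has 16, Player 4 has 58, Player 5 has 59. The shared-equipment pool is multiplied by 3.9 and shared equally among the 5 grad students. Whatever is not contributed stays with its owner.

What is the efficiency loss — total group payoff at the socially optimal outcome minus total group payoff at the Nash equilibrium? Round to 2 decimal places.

The private return per contributed unit is 3.9/5 = 0.7800 < 1 for every player regardless of endowment, so the Nash equilibrium is zero contribution and the group total is Σ E_j = 42 + 28 + 16 + 58 + 59 = 203.
Each contributed unit returns 3.900 to the group, so the social optimum is full contribution by everyone: group total = 3.900 × 203 = 791.70.
Efficiency loss = (3.900 − 1) × 203 = 588.70.

588.70 hours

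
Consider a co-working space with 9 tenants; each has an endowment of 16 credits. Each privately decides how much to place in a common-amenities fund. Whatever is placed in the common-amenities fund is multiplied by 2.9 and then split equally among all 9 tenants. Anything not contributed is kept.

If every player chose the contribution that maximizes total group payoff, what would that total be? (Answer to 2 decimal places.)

417.60 credits

Each contributed unit returns 2.900 to the group as a whole (0.3222 to each of 9 players), which exceeds 1, so the social optimum is full contribution: group total = 2.900 × 144 = 417.60.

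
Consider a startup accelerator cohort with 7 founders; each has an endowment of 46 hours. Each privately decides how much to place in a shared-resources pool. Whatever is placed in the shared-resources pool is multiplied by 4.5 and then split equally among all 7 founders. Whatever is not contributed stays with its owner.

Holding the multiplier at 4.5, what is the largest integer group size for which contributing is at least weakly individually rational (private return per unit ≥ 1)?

Private return per unit is 4.5/(group size), which is ≥ 1 whenever the group size is ≤ 4.5.
The largest such integer is 4.

4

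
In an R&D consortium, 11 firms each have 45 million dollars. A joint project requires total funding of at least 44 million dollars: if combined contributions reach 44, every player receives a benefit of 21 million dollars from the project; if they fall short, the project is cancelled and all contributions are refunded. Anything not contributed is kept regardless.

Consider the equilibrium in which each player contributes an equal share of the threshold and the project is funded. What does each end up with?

Equal share of the threshold: 44/11 = 4.
At this profile no one gains by cutting their contribution: any cut drops the total below 44, the project is cancelled, contributions are refunded, and the deviator ends with 45, which is less than 45 − 4 + 21 = 62. Contributing more than 4 just wastes the excess. So contributing exactly 4 is a best response.
Each player's payoff: 45 − 4 + 21 = 62.

62 million dollars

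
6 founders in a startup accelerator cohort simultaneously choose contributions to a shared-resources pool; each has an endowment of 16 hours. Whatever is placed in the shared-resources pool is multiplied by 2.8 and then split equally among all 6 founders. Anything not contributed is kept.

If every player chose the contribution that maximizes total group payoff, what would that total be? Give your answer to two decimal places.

Each contributed unit returns 2.800 to the group as a whole (0.4667 to each of 6 players), which exceeds 1, so the social optimum is full contribution: group total = 2.800 × 96 = 268.80.

268.80 hours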